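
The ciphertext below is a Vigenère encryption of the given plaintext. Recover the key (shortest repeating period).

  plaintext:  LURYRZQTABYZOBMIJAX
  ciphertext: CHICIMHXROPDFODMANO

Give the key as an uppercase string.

RNRE

  i= 0: C-L = 17 → R
  i= 1: H-U = 13 → N
  i= 2: I-R = 17 → R
  i= 3: C-Y =  4 → E
  i= 4: I-R = 17 → R
  i= 5: M-Z = 13 → N
  i= 6: H-Q = 17 → R
  i= 7: X-T =  4 → E
  i= 8: R-A = 17 → R
  i= 9: O-B = 13 → N
  i=10: P-Y = 17 → R
  i=11: D-Z =  4 → E
  i=12: F-O = 17 → R
  i=13: O-B = 13 → N
  i=14: D-M = 17 → R
  i=15: M-I =  4 → E
  i=16: A-J = 17 → R
  i=17: N-A = 13 → N
  i=18: O-X = 17 → R
  shifts repeat with period 4: RNRE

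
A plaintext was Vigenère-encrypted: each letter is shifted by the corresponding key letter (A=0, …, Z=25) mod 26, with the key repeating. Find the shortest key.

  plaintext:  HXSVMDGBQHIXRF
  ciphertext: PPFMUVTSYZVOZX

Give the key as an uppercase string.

ISNR

  i= 0: P-H =  8 → I
  i= 1: P-X = 18 → S
  i= 2: F-S = 13 → N
  i= 3: M-V = 17 → R
  i= 4: U-M =  8 → I
  i= 5: V-D = 18 → S
  i= 6: T-G = 13 → N
  i= 7: S-B = 17 → R
  i= 8: Y-Q =  8 → I
  i= 9: Z-H = 18 → S
  i=10: V-I = 13 → N
  i=11: O-X = 17 → R
  i=12: Z-R =  8 → I
  i=13: X-F = 18 → S
  shifts repeat with period 4: ISNR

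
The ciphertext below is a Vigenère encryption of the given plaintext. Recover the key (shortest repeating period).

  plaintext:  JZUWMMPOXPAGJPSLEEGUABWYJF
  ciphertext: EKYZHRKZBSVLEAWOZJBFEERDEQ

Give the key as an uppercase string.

VLEDVF

  i= 0: E-J = 21 → V
  i= 1: K-Z = 11 → L
  i= 2: Y-U =  4 → E
  i= 3: Z-W =  3 → D
  i= 4: H-M = 21 → V
  i= 5: R-M =  5 → F
  i= 6: K-P = 21 → V
  i= 7: Z-O = 11 → L
  i= 8: B-X =  4 → E
  i= 9: S-P =  3 → D
  i=10: V-A = 21 → V
  i=11: L-G =  5 → F
  i=12: E-J = 21 → V
  i=13: A-P = 11 → L
  i=14: W-S =  4 → E
  i=15: O-L =  3 → D
  i=16: Z-E = 21 → V
  i=17: J-E =  5 → F
  i=18: B-G = 21 → V
  i=19: F-U = 11 → L
  i=20: E-A =  4 → E
  i=21: E-B =  3 → D
  i=22: R-W = 21 → V
  i=23: D-Y =  5 → F
  i=24: E-J = 21 → V
  i=25: Q-F = 11 → L
  shifts repeat with period 6: VLEDVF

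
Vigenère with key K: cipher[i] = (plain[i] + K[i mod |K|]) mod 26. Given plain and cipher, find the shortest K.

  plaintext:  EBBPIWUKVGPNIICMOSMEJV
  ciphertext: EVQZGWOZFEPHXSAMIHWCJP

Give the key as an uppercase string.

  i= 0: E-E =  0 → A
  i= 1: V-B = 20 → U
  i= 2: Q-B = 15 → P
  i= 3: Z-P = 10 → K
  i= 4: G-I = 24 → Y
  i= 5: W-W =  0 → A
  i= 6: O-U = 20 → U
  i= 7: Z-K = 15 → P
  i= 8: F-V = 10 → K
  i= 9: E-G = 24 → Y
  i=10: P-P =  0 → A
  i=11: H-N = 20 → U
  i=12: X-I = 15 → P
  i=13: S-I = 10 → K
  i=14: A-C = 24 → Y
  i=15: M-M =  0 → A
  i=16: I-O = 20 → U
  i=17: H-S = 15 → P
  i=18: W-M = 10 → K
  i=19: C-E = 24 → Y
  i=20: J-J =  0 → A
  i=21: P-V = 20 → U
  shifts repeat with period 5: AUPKY

AUPKY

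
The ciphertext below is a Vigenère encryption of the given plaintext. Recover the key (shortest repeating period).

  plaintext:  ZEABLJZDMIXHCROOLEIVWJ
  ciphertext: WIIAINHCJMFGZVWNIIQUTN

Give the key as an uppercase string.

XEIZ

  i= 0: W-Z = 23 → X
  i= 1: I-E =  4 → E
  i= 2: I-A =  8 → I
  i= 3: A-B = 25 → Z
  i= 4: I-L = 23 → X
  i= 5: N-J =  4 → E
  i= 6: H-Z =  8 → I
  i= 7: C-D = 25 → Z
  i= 8: J-M = 23 → X
  i= 9: M-I =  4 → E
  i=10: F-X =  8 → I
  i=11: G-H = 25 → Z
  i=12: Z-C = 23 → X
  i=13: V-R =  4 → E
  i=14: W-O =  8 → I
  i=15: N-O = 25 → Z
  i=16: I-L = 23 → X
  i=17: I-E =  4 → E
  i=18: Q-I =  8 → I
  i=19: U-V = 25 → Z
  i=20: T-W = 23 → X
  i=21: N-J =  4 → E
  shifts repeat with period 4: XEIZ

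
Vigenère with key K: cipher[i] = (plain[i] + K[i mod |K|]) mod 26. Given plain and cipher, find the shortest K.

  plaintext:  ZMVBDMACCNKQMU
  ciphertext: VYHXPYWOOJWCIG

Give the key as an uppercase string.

  i= 0: V-Z = 22 → W
  i= 1: Y-M = 12 → M
  i= 2: H-V = 12 → M
  i= 3: X-B = 22 → W
  i= 4: P-D = 12 → M
  i= 5: Y-M = 12 → M
  i= 6: W-A = 22 → W
  i= 7: O-C = 12 → M
  i= 8: O-C = 12 → M
  i= 9: J-N = 22 → W
  i=10: W-K = 12 → M
  i=11: C-Q = 12 → M
  i=12: I-M = 22 → W
  i=13: G-U = 12 → M
  shifts repeat with period 3: WMM

WMM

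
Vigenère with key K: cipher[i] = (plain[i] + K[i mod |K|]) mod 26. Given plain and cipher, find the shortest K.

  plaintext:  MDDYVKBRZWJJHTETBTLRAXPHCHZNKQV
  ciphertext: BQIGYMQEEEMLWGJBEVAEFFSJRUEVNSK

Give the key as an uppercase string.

  i= 0: B-M = 15 → P
  i= 1: Q-D = 13 → N
  i= 2: I-D =  5 → F
  i= 3: G-Y =  8 → I
  i= 4: Y-V =  3 → D
  i= 5: M-K =  2 → C
  i= 6: Q-B = 15 → P
  i= 7: E-R = 13 → N
  i= 8: E-Z =  5 → F
  i= 9: E-W =  8 → I
  i=10: M-J =  3 → D
  i=11: L-J =  2 → C
  i=12: W-H = 15 → P
  i=13: G-T = 13 → N
  i=14: J-E =  5 → F
  i=15: B-T =  8 → I
  i=16: E-B =  3 → D
  i=17: V-T =  2 → C
  i=18: A-L = 15 → P
  i=19: E-R = 13 → N
  i=20: F-A =  5 → F
  i=21: F-X =  8 → I
  i=22: S-P =  3 → D
  i=23: J-H =  2 → C
  i=24: R-C = 15 → P
  i=25: U-H = 13 → N
  i=26: E-Z =  5 → F
  i=27: V-N =  8 → I
  i=28: N-K =  3 → D
  i=29: S-Q =  2 → C
  i=30: K-V = 15 → P
  shifts repeat with period 6: PNFIDC

PNFIDC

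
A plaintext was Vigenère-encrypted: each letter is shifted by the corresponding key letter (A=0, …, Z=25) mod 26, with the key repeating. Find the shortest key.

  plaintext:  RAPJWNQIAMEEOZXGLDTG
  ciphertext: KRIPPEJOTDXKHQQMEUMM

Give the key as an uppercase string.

TRTG

  i= 0: K-R = 19 → T
  i= 1: R-A = 17 → R
  i= 2: I-P = 19 → T
  i= 3: P-J =  6 → G
  i= 4: P-W = 19 → T
  i= 5: E-N = 17 → R
  i= 6: J-Q = 19 → T
  i= 7: O-I =  6 → G
  i= 8: T-A = 19 → T
  i= 9: D-M = 17 → R
  i=10: X-E = 19 → T
  i=11: K-E =  6 → G
  i=12: H-O = 19 → T
  i=13: Q-Z = 17 → R
  i=14: Q-X = 19 → T
  i=15: M-G =  6 → G
  i=16: E-L = 19 → T
  i=17: U-D = 17 → R
  i=18: M-T = 19 → T
  i=19: M-G =  6 → G
  shifts repeat with period 4: TRTG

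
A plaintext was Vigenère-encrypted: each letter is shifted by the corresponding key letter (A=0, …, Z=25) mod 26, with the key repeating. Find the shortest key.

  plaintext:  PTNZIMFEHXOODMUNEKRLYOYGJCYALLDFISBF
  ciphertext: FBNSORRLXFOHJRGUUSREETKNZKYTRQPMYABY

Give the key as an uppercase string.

QIATGFMH

  i= 0: F-P = 16 → Q
  i= 1: B-T =  8 → I
  i= 2: N-N =  0 → A
  i= 3: S-Z = 19 → T
  i= 4: O-I =  6 → G
  i= 5: R-M =  5 → F
  i= 6: R-F = 12 → M
  i= 7: L-E =  7 → H
  i= 8: X-H = 16 → Q
  i= 9: F-X =  8 → I
  i=10: O-O =  0 → A
  i=11: H-O = 19 → T
  i=12: J-D =  6 → G
  i=13: R-M =  5 → F
  i=14: G-U = 12 → M
  i=15: U-N =  7 → H
  i=16: U-E = 16 → Q
  i=17: S-K =  8 → I
  i=18: R-R =  0 → A
  i=19: E-L = 19 → T
  i=20: E-Y =  6 → G
  i=21: T-O =  5 → F
  i=22: K-Y = 12 → M
  i=23: N-G =  7 → H
  i=24: Z-J = 16 → Q
  i=25: K-C =  8 → I
  i=26: Y-Y =  0 → A
  i=27: T-A = 19 → T
  i=28: R-L =  6 → G
  i=29: Q-L =  5 → F
  i=30: P-D = 12 → M
  i=31: M-F =  7 → H
  i=32: Y-I = 16 → Q
  i=33: A-S =  8 → I
  i=34: B-B =  0 → A
  i=35: Y-F = 19 → T
  shifts repeat with period 8: QIATGFMH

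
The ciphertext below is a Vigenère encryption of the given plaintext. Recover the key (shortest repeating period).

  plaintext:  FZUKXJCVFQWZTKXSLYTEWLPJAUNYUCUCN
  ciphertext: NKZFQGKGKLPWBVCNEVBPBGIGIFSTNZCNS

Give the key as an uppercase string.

ILFVTX

  i= 0: N-F =  8 → I
  i= 1: K-Z = 11 → L
  i= 2: Z-U =  5 → F
  i= 3: F-K = 21 → V
  i= 4: Q-X = 19 → T
  i= 5: G-J = 23 → X
  i= 6: K-C =  8 → I
  i= 7: G-V = 11 → L
  i= 8: K-F =  5 → F
  i= 9: L-Q = 21 → V
  i=10: P-W = 19 → T
  i=11: W-Z = 23 → X
  i=12: B-T =  8 → I
  i=13: V-K = 11 → L
  i=14: C-X =  5 → F
  i=15: N-S = 21 → V
  i=16: E-L = 19 → T
  i=17: V-Y = 23 → X
  i=18: B-T =  8 → I
  i=19: P-E = 11 → L
  i=20: B-W =  5 → F
  i=21: G-L = 21 → V
  i=22: I-P = 19 → T
  i=23: G-J = 23 → X
  i=24: I-A =  8 → I
  i=25: F-U = 11 → L
  i=26: S-N =  5 → F
  i=27: T-Y = 21 → V
  i=28: N-U = 19 → T
  i=29: Z-C = 23 → X
  i=30: C-U =  8 → I
  i=31: N-C = 11 → L
  i=32: S-N =  5 → F
  shifts repeat with period 6: ILFVTX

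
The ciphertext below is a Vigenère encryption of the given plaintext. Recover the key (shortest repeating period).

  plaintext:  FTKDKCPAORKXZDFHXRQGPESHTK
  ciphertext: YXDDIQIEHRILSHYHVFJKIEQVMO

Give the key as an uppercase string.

TETAYO

  i= 0: Y-F = 19 → T
  i= 1: X-T =  4 → E
  i= 2: D-K = 19 → T
  i= 3: D-D =  0 → A
  i= 4: I-K = 24 → Y
  i= 5: Q-C = 14 → O
  i= 6: I-P = 19 → T
  i= 7: E-A =  4 → E
  i= 8: H-O = 19 → T
  i= 9: R-R =  0 → A
  i=10: I-K = 24 → Y
  i=11: L-X = 14 → O
  i=12: S-Z = 19 → T
  i=13: H-D =  4 → E
  i=14: Y-F = 19 → T
  i=15: H-H =  0 → A
  i=16: V-X = 24 → Y
  i=17: F-R = 14 → O
  i=18: J-Q = 19 → T
  i=19: K-G =  4 → E
  i=20: I-P = 19 → T
  i=21: E-E =  0 → A
  i=22: Q-S = 24 → Y
  i=23: V-H = 14 → O
  i=24: M-T = 19 → T
  i=25: O-K =  4 → E
  shifts repeat with period 6: TETAYO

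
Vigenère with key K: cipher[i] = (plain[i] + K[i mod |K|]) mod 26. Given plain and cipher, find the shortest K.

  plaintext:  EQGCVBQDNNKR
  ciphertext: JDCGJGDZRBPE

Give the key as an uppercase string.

  i= 0: J-E =  5 → F
  i= 1: D-Q = 13 → N
  i= 2: C-G = 22 → W
  i= 3: G-C =  4 → E
  i= 4: J-V = 14 → O
  i= 5: G-B =  5 → F
  i= 6: D-Q = 13 → N
  i= 7: Z-D = 22 → W
  i= 8: R-N =  4 → E
  i= 9: B-N = 14 → O
  i=10: P-K =  5 → F
  i=11: E-R = 13 → N
  shifts repeat with period 5: FNWEO

FNWEO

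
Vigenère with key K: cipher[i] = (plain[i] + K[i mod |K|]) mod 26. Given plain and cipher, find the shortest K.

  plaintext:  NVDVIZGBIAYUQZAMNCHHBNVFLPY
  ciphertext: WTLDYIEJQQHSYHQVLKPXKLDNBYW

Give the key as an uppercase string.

JYIIQ

  i= 0: W-N =  9 → J
  i= 1: T-V = 24 → Y
  i= 2: L-D =  8 → I
  i= 3: D-V =  8 → I
  i= 4: Y-I = 16 → Q
  i= 5: I-Z =  9 → J
  i= 6: E-G = 24 → Y
  i= 7: J-B =  8 → I
  i= 8: Q-I =  8 → I
  i= 9: Q-A = 16 → Q
  i=10: H-Y =  9 → J
  i=11: S-U = 24 → Y
  i=12: Y-Q =  8 → I
  i=13: H-Z =  8 → I
  i=14: Q-A = 16 → Q
  i=15: V-M =  9 → J
  i=16: L-N = 24 → Y
  i=17: K-C =  8 → I
  i=18: P-H =  8 → I
  i=19: X-H = 16 → Q
  i=20: K-B =  9 → J
  i=21: L-N = 24 → Y
  i=22: D-V =  8 → I
  i=23: N-F =  8 → I
  i=24: B-L = 16 → Q
  i=25: Y-P =  9 → J
  i=26: W-Y = 24 → Y
  shifts repeat with period 5: JYIIQ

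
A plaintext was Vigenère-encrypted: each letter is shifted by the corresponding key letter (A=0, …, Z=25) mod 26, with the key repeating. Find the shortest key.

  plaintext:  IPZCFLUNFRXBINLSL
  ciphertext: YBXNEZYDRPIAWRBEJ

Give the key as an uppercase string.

QMYLZOE

  i= 0: Y-I = 16 → Q
  i= 1: B-P = 12 → M
  i= 2: X-Z = 24 → Y
  i= 3: N-C = 11 → L
  i= 4: E-F = 25 → Z
  i= 5: Z-L = 14 → O
  i= 6: Y-U =  4 → E
  i= 7: D-N = 16 → Q
  i= 8: R-F = 12 → M
  i= 9: P-R = 24 → Y
  i=10: I-X = 11 → L
  i=11: A-B = 25 → Z
  i=12: W-I = 14 → O
  i=13: R-N =  4 → E
  i=14: B-L = 16 → Q
  i=15: E-S = 12 → M
  i=16: J-L = 24 → Y
  shifts repeat with period 7: QMYLZOE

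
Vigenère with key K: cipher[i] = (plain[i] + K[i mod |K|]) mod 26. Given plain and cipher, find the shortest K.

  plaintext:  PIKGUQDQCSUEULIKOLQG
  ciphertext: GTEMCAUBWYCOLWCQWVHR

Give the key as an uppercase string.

RLUGIK

  i= 0: G-P = 17 → R
  i= 1: T-I = 11 → L
  i= 2: E-K = 20 → U
  i= 3: M-G =  6 → G
  i= 4: C-U =  8 → I
  i= 5: A-Q = 10 → K
  i= 6: U-D = 17 → R
  i= 7: B-Q = 11 → L
  i= 8: W-C = 20 → U
  i= 9: Y-S =  6 → G
  i=10: C-U =  8 → I
  i=11: O-E = 10 → K
  i=12: L-U = 17 → R
  i=13: W-L = 11 → L
  i=14: C-I = 20 → U
  i=15: Q-K =  6 → G
  i=16: W-O =  8 → I
  i=17: V-L = 10 → K
  i=18: H-Q = 17 → R
  i=19: R-G = 11 → L
  shifts repeat with period 6: RLUGIK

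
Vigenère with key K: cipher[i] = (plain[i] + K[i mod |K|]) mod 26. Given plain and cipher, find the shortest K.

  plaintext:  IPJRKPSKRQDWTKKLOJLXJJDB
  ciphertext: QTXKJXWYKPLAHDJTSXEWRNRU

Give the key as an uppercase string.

  i= 0: Q-I =  8 → I
  i= 1: T-P =  4 → E
  i= 2: X-J = 14 → O
  i= 3: K-R = 19 → T
  i= 4: J-K = 25 → Z
  i= 5: X-P =  8 → I
  i= 6: W-S =  4 → E
  i= 7: Y-K = 14 → O
  i= 8: K-R = 19 → T
  i= 9: P-Q = 25 → Z
  i=10: L-D =  8 → I
  i=11: A-W =  4 → E
  i=12: H-T = 14 → O
  i=13: D-K = 19 → T
  i=14: J-K = 25 → Z
  i=15: T-L =  8 → I
  i=16: S-O =  4 → E
  i=17: X-J = 14 → O
  i=18: E-L = 19 → T
  i=19: W-X = 25 → Z
  i=20: R-J =  8 → I
  i=21: N-J =  4 → E
  i=22: R-D = 14 → O
  i=23: U-B = 19 → T
  shifts repeat with period 5: IEOTZ

IEOTZ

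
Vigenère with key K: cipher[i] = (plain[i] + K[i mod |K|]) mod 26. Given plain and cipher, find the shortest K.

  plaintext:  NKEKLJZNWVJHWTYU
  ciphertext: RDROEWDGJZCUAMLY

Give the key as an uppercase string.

  i= 0: R-N =  4 → E
  i= 1: D-K = 19 → T
  i= 2: R-E = 13 → N
  i= 3: O-K =  4 → E
  i= 4: E-L = 19 → T
  i= 5: W-J = 13 → N
  i= 6: D-Z =  4 → E
  i= 7: G-N = 19 → T
  i= 8: J-W = 13 → N
  i= 9: Z-V =  4 → E
  i=10: C-J = 19 → T
  i=11: U-H = 13 → N
  i=12: A-W =  4 → E
  i=13: M-T = 19 → T
  i=14: L-Y = 13 → N
  i=15: Y-U =  4 → E
  shifts repeat with period 3: ETN

ETN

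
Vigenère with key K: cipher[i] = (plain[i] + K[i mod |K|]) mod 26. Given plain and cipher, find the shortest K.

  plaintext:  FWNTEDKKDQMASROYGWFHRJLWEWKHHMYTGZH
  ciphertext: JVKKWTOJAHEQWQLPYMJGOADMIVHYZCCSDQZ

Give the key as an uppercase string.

  i= 0: J-F =  4 → E
  i= 1: V-W = 25 → Z
  i= 2: K-N = 23 → X
  i= 3: K-T = 17 → R
  i= 4: W-E = 18 → S
  i= 5: T-D = 16 → Q
  i= 6: O-K =  4 → E
  i= 7: J-K = 25 → Z
  i= 8: A-D = 23 → X
  i= 9: H-Q = 17 → R
  i=10: E-M = 18 → S
  i=11: Q-A = 16 → Q
  i=12: W-S =  4 → E
  i=13: Q-R = 25 → Z
  i=14: L-O = 23 → X
  i=15: P-Y = 17 → R
  i=16: Y-G = 18 → S
  i=17: M-W = 16 → Q
  i=18: J-F =  4 → E
  i=19: G-H = 25 → Z
  i=20: O-R = 23 → X
  i=21: A-J = 17 → R
  i=22: D-L = 18 → S
  i=23: M-W = 16 → Q
  i=24: I-E =  4 → E
  i=25: V-W = 25 → Z
  i=26: H-K = 23 → X
  i=27: Y-H = 17 → R
  i=28: Z-H = 18 → S
  i=29: C-M = 16 → Q
  i=30: C-Y =  4 → E
  i=31: S-T = 25 → Z
  i=32: D-G = 23 → X
  i=33: Q-Z = 17 → R
  i=34: Z-H = 18 → S
  shifts repeat with period 6: EZXRSQ

EZXRSQ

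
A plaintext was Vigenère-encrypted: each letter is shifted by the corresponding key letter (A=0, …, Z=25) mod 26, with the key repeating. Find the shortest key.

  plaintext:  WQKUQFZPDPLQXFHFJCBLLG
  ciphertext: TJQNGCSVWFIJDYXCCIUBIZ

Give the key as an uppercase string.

XTGTQ

  i= 0: T-W = 23 → X
  i= 1: J-Q = 19 → T
  i= 2: Q-K =  6 → G
  i= 3: N-U = 19 → T
  i= 4: G-Q = 16 → Q
  i= 5: C-F = 23 → X
  i= 6: S-Z = 19 → T
  i= 7: V-P =  6 → G
  i= 8: W-D = 19 → T
  i= 9: F-P = 16 → Q
  i=10: I-L = 23 → X
  i=11: J-Q = 19 → T
  i=12: D-X =  6 → G
  i=13: Y-F = 19 → T
  i=14: X-H = 16 → Q
  i=15: C-F = 23 → X
  i=16: C-J = 19 → T
  i=17: I-C =  6 → G
  i=18: U-B = 19 → T
  i=19: B-L = 16 → Q
  i=20: I-L = 23 → X
  i=21: Z-G = 19 → T
  shifts repeat with period 5: XTGTQ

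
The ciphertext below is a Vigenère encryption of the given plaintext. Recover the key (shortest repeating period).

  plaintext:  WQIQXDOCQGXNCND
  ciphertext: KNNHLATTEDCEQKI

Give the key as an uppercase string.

OXFR

  i= 0: K-W = 14 → O
  i= 1: N-Q = 23 → X
  i= 2: N-I =  5 → F
  i= 3: H-Q = 17 → R
  i= 4: L-X = 14 → O
  i= 5: A-D = 23 → X
  i= 6: T-O =  5 → F
  i= 7: T-C = 17 → R
  i= 8: E-Q = 14 → O
  i= 9: D-G = 23 → X
  i=10: C-X =  5 → F
  i=11: E-N = 17 → R
  i=12: Q-C = 14 → O
  i=13: K-N = 23 → X
  i=14: I-D =  5 → F
  shifts repeat with period 4: OXFR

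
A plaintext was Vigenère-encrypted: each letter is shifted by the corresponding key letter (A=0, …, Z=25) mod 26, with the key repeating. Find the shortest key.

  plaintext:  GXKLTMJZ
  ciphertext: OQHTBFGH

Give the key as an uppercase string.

ITXI

  i= 0: O-G =  8 → I
  i= 1: Q-X = 19 → T
  i= 2: H-K = 23 → X
  i= 3: T-L =  8 → I
  i= 4: B-T =  8 → I
  i= 5: F-M = 19 → T
  i= 6: G-J = 23 → X
  i= 7: H-Z =  8 → I
  shifts repeat with period 4: ITXI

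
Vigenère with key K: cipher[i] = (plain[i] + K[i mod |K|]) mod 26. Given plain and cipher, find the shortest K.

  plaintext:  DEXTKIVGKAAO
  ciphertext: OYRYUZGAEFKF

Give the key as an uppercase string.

  i= 0: O-D = 11 → L
  i= 1: Y-E = 20 → U
  i= 2: R-X = 20 → U
  i= 3: Y-T =  5 → F
  i= 4: U-K = 10 → K
  i= 5: Z-I = 17 → R
  i= 6: G-V = 11 → L
  i= 7: A-G = 20 → U
  i= 8: E-K = 20 → U
  i= 9: F-A =  5 → F
  i=10: K-A = 10 → K
  i=11: F-O = 17 → R
  shifts repeat with period 6: LUUFKR

LUUFKR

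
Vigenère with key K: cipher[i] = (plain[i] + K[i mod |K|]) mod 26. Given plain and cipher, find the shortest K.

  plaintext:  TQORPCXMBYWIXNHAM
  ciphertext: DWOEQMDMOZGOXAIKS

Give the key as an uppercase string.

  i= 0: D-T = 10 → K
  i= 1: W-Q =  6 → G
  i= 2: O-O =  0 → A
  i= 3: E-R = 13 → N
  i= 4: Q-P =  1 → B
  i= 5: M-C = 10 → K
  i= 6: D-X =  6 → G
  i= 7: M-M =  0 → A
  i= 8: O-B = 13 → N
  i= 9: Z-Y =  1 → B
  i=10: G-W = 10 → K
  i=11: O-I =  6 → G
  i=12: X-X =  0 → A
  i=13: A-N = 13 → N
  i=14: I-H =  1 → B
  i=15: K-A = 10 → K
  i=16: S-M =  6 → G
  shifts repeat with period 5: KGANB

KGANB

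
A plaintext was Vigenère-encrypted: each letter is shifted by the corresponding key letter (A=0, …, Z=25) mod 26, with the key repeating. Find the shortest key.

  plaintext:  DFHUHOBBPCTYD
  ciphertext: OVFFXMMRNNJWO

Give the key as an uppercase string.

  i= 0: O-D = 11 → L
  i= 1: V-F = 16 → Q
  i= 2: F-H = 24 → Y
  i= 3: F-U = 11 → L
  i= 4: X-H = 16 → Q
  i= 5: M-O = 24 → Y
  i= 6: M-B = 11 → L
  i= 7: R-B = 16 → Q
  i= 8: N-P = 24 → Y
  i= 9: N-C = 11 → L
  i=10: J-T = 16 → Q
  i=11: W-Y = 24 → Y
  i=12: O-D = 11 → L
  shifts repeat with period 3: LQY

LQY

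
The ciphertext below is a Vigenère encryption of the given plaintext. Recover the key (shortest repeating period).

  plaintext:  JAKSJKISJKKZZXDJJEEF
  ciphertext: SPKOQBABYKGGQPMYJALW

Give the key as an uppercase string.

JPAWHRS

  i= 0: S-J =  9 → J
  i= 1: P-A = 15 → P
  i= 2: K-K =  0 → A
  i= 3: O-S = 22 → W
  i= 4: Q-J =  7 → H
  i= 5: B-K = 17 → R
  i= 6: A-I = 18 → S
  i= 7: B-S =  9 → J
  i= 8: Y-J = 15 → P
  i= 9: K-K =  0 → A
  i=10: G-K = 22 → W
  i=11: G-Z =  7 → H
  i=12: Q-Z = 17 → R
  i=13: P-X = 18 → S
  i=14: M-D =  9 → J
  i=15: Y-J = 15 → P
  i=16: J-J =  0 → A
  i=17: A-E = 22 → W
  i=18: L-E =  7 → H
  i=19: W-F = 17 → R
  shifts repeat with period 7: JPAWHRS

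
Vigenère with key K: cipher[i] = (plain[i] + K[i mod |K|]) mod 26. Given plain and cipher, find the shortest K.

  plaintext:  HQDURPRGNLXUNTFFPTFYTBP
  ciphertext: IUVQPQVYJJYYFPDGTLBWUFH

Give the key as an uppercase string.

  i= 0: I-H =  1 → B
  i= 1: U-Q =  4 → E
  i= 2: V-D = 18 → S
  i= 3: Q-U = 22 → W
  i= 4: P-R = 24 → Y
  i= 5: Q-P =  1 → B
  i= 6: V-R =  4 → E
  i= 7: Y-G = 18 → S
  i= 8: J-N = 22 → W
  i= 9: J-L = 24 → Y
  i=10: Y-X =  1 → B
  i=11: Y-U =  4 → E
  i=12: F-N = 18 → S
  i=13: P-T = 22 → W
  i=14: D-F = 24 → Y
  i=15: G-F =  1 → B
  i=16: T-P =  4 → E
  i=17: L-T = 18 → S
  i=18: B-F = 22 → W
  i=19: W-Y = 24 → Y
  i=20: U-T =  1 → B
  i=21: F-B =  4 → E
  i=22: H-P = 18 → S
  shifts repeat with period 5: BESWY

BESWY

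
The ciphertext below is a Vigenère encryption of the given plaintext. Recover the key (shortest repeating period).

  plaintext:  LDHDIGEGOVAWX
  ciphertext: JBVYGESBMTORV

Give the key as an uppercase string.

  i= 0: J-L = 24 → Y
  i= 1: B-D = 24 → Y
  i= 2: V-H = 14 → O
  i= 3: Y-D = 21 → V
  i= 4: G-I = 24 → Y
  i= 5: E-G = 24 → Y
  i= 6: S-E = 14 → O
  i= 7: B-G = 21 → V
  i= 8: M-O = 24 → Y
  i= 9: T-V = 24 → Y
  i=10: O-A = 14 → O
  i=11: R-W = 21 → V
  i=12: V-X = 24 → Y
  shifts repeat with period 4: YYOV

YYOV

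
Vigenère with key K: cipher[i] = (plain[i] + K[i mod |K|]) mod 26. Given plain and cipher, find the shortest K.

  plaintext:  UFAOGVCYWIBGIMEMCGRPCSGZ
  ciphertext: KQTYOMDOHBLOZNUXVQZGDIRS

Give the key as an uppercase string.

  i= 0: K-U = 16 → Q
  i= 1: Q-F = 11 → L
  i= 2: T-A = 19 → T
  i= 3: Y-O = 10 → K
  i= 4: O-G =  8 → I
  i= 5: M-V = 17 → R
  i= 6: D-C =  1 → B
  i= 7: O-Y = 16 → Q
  i= 8: H-W = 11 → L
  i= 9: B-I = 19 → T
  i=10: L-B = 10 → K
  i=11: O-G =  8 → I
  i=12: Z-I = 17 → R
  i=13: N-M =  1 → B
  i=14: U-E = 16 → Q
  i=15: X-M = 11 → L
  i=16: V-C = 19 → T
  i=17: Q-G = 10 → K
  i=18: Z-R =  8 → I
  i=19: G-P = 17 → R
  i=20: D-C =  1 → B
  i=21: I-S = 16 → Q
  i=22: R-G = 11 → L
  i=23: S-Z = 19 → T
  shifts repeat with period 7: QLTKIRB

QLTKIRB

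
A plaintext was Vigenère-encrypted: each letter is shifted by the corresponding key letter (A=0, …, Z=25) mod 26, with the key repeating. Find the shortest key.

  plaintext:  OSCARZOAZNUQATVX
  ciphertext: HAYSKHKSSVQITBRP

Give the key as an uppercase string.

  i= 0: H-O = 19 → T
  i= 1: A-S =  8 → I
  i= 2: Y-C = 22 → W
  i= 3: S-A = 18 → S
  i= 4: K-R = 19 → T
  i= 5: H-Z =  8 → I
  i= 6: K-O = 22 → W
  i= 7: S-A = 18 → S
  i= 8: S-Z = 19 → T
  i= 9: V-N =  8 → I
  i=10: Q-U = 22 → W
  i=11: I-Q = 18 → S
  i=12: T-A = 19 → T
  i=13: B-T =  8 → I
  i=14: R-V = 22 → W
  i=15: P-X = 18 → S
  shifts repeat with period 4: TIWS

TIWS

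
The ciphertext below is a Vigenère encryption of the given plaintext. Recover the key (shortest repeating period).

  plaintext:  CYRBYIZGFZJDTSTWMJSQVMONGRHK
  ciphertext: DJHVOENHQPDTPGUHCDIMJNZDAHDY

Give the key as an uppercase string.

  i= 0: D-C =  1 → B
  i= 1: J-Y = 11 → L
  i= 2: H-R = 16 → Q
  i= 3: V-B = 20 → U
  i= 4: O-Y = 16 → Q
  i= 5: E-I = 22 → W
  i= 6: N-Z = 14 → O
  i= 7: H-G =  1 → B
  i= 8: Q-F = 11 → L
  i= 9: P-Z = 16 → Q
  i=10: D-J = 20 → U
  i=11: T-D = 16 → Q
  i=12: P-T = 22 → W
  i=13: G-S = 14 → O
  i=14: U-T =  1 → B
  i=15: H-W = 11 → L
  i=16: C-M = 16 → Q
  i=17: D-J = 20 → U
  i=18: I-S = 16 → Q
  i=19: M-Q = 22 → W
  i=20: J-V = 14 → O
  i=21: N-M =  1 → B
  i=22: Z-O = 11 → L
  i=23: D-N = 16 → Q
  i=24: A-G = 20 → U
  i=25: H-R = 16 → Q
  i=26: D-H = 22 → W
  i=27: Y-K = 14 → O
  shifts repeat with period 7: BLQUQWO

BLQUQWO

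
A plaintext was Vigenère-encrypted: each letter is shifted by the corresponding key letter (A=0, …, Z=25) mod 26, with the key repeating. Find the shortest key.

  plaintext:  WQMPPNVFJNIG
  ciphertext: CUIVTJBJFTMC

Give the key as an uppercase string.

GEW

  i= 0: C-W =  6 → G
  i= 1: U-Q =  4 → E
  i= 2: I-M = 22 → W
  i= 3: V-P =  6 → G
  i= 4: T-P =  4 → E
  i= 5: J-N = 22 → W
  i= 6: B-V =  6 → G
  i= 7: J-F =  4 → E
  i= 8: F-J = 22 → W
  i= 9: T-N =  6 → G
  i=10: M-I =  4 → E
  i=11: C-G = 22 → W
  shifts repeat with period 3: GEW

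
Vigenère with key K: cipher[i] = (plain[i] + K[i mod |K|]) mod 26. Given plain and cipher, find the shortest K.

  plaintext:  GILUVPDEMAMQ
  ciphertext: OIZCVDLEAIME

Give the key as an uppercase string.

IAO

  i= 0: O-G =  8 → I
  i= 1: I-I =  0 → A
  i= 2: Z-L = 14 → O
  i= 3: C-U =  8 → I
  i= 4: V-V =  0 → A
  i= 5: D-P = 14 → O
  i= 6: L-D =  8 → I
  i= 7: E-E =  0 → A
  i= 8: A-M = 14 → O
  i= 9: I-A =  8 → I
  i=10: M-M =  0 → A
  i=11: E-Q = 14 → O
  shifts repeat with period 3: IAO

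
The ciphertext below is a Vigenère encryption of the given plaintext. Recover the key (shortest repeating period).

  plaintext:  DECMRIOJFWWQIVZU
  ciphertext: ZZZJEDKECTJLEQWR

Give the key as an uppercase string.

WVXXNV

  i= 0: Z-D = 22 → W
  i= 1: Z-E = 21 → V
  i= 2: Z-C = 23 → X
  i= 3: J-M = 23 → X
  i= 4: E-R = 13 → N
  i= 5: D-I = 21 → V
  i= 6: K-O = 22 → W
  i= 7: E-J = 21 → V
  i= 8: C-F = 23 → X
  i= 9: T-W = 23 → X
  i=10: J-W = 13 → N
  i=11: L-Q = 21 → V
  i=12: E-I = 22 → W
  i=13: Q-V = 21 → V
  i=14: W-Z = 23 → X
  i=15: R-U = 23 → X
  shifts repeat with period 6: WVXXNV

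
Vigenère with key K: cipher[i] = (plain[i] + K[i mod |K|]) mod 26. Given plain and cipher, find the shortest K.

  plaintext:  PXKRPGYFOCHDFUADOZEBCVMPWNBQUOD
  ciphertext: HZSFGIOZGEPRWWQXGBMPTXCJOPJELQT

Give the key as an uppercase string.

SCIORCQU

  i= 0: H-P = 18 → S
  i= 1: Z-X =  2 → C
  i= 2: S-K =  8 → I
  i= 3: F-R = 14 → O
  i= 4: G-P = 17 → R
  i= 5: I-G =  2 → C
  i= 6: O-Y = 16 → Q
  i= 7: Z-F = 20 → U
  i= 8: G-O = 18 → S
  i= 9: E-C =  2 → C
  i=10: P-H =  8 → I
  i=11: R-D = 14 → O
  i=12: W-F = 17 → R
  i=13: W-U =  2 → C
  i=14: Q-A = 16 → Q
  i=15: X-D = 20 → U
  i=16: G-O = 18 → S
  i=17: B-Z =  2 → C
  i=18: M-E =  8 → I
  i=19: P-B = 14 → O
  i=20: T-C = 17 → R
  i=21: X-V =  2 → C
  i=22: C-M = 16 → Q
  i=23: J-P = 20 → U
  i=24: O-W = 18 → S
  i=25: P-N =  2 → C
  i=26: J-B =  8 → I
  i=27: E-Q = 14 → O
  i=28: L-U = 17 → R
  i=29: Q-O =  2 → C
  i=30: T-D = 16 → Q
  shifts repeat with period 8: SCIORCQU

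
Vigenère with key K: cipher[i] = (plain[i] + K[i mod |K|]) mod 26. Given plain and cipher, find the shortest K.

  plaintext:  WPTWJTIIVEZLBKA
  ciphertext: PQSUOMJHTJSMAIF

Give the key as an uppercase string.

  i= 0: P-W = 19 → T
  i= 1: Q-P =  1 → B
  i= 2: S-T = 25 → Z
  i= 3: U-W = 24 → Y
  i= 4: O-J =  5 → F
  i= 5: M-T = 19 → T
  i= 6: J-I =  1 → B
  i= 7: H-I = 25 → Z
  i= 8: T-V = 24 → Y
  i= 9: J-E =  5 → F
  i=10: S-Z = 19 → T
  i=11: M-L =  1 → B
  i=12: A-B = 25 → Z
  i=13: I-K = 24 → Y
  i=14: F-A =  5 → F
  shifts repeat with period 5: TBZYF

TBZYF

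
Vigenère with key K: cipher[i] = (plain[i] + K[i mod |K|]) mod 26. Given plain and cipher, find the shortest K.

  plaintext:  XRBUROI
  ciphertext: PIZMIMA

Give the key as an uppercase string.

SRY

  i= 0: P-X = 18 → S
  i= 1: I-R = 17 → R
  i= 2: Z-B = 24 → Y
  i= 3: M-U = 18 → S
  i= 4: I-R = 17 → R
  i= 5: M-O = 24 → Y
  i= 6: A-I = 18 → S
  shifts repeat with period 3: SRY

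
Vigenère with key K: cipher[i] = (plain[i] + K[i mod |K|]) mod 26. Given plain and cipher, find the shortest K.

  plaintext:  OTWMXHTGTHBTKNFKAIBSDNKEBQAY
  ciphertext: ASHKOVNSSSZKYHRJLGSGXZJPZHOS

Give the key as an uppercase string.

  i= 0: A-O = 12 → M
  i= 1: S-T = 25 → Z
  i= 2: H-W = 11 → L
  i= 3: K-M = 24 → Y
  i= 4: O-X = 17 → R
  i= 5: V-H = 14 → O
  i= 6: N-T = 20 → U
  i= 7: S-G = 12 → M
  i= 8: S-T = 25 → Z
  i= 9: S-H = 11 → L
  i=10: Z-B = 24 → Y
  i=11: K-T = 17 → R
  i=12: Y-K = 14 → O
  i=13: H-N = 20 → U
  i=14: R-F = 12 → M
  i=15: J-K = 25 → Z
  i=16: L-A = 11 → L
  i=17: G-I = 24 → Y
  i=18: S-B = 17 → R
  i=19: G-S = 14 → O
  i=20: X-D = 20 → U
  i=21: Z-N = 12 → M
  i=22: J-K = 25 → Z
  i=23: P-E = 11 → L
  i=24: Z-B = 24 → Y
  i=25: H-Q = 17 → R
  i=26: O-A = 14 → O
  i=27: S-Y = 20 → U
  shifts repeat with period 7: MZLYROU

MZLYROU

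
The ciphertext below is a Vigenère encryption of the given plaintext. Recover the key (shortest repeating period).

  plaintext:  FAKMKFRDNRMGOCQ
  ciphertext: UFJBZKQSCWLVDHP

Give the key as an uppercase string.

  i= 0: U-F = 15 → P
  i= 1: F-A =  5 → F
  i= 2: J-K = 25 → Z
  i= 3: B-M = 15 → P
  i= 4: Z-K = 15 → P
  i= 5: K-F =  5 → F
  i= 6: Q-R = 25 → Z
  i= 7: S-D = 15 → P
  i= 8: C-N = 15 → P
  i= 9: W-R =  5 → F
  i=10: L-M = 25 → Z
  i=11: V-G = 15 → P
  i=12: D-O = 15 → P
  i=13: H-C =  5 → F
  i=14: P-Q = 25 → Z
  shifts repeat with period 4: PFZP

PFZP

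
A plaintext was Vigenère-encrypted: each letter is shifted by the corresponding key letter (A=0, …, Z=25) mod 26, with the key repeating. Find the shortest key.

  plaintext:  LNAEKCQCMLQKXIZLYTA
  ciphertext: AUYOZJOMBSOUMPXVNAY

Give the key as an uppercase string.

PHYK

  i= 0: A-L = 15 → P
  i= 1: U-N =  7 → H
  i= 2: Y-A = 24 → Y
  i= 3: O-E = 10 → K
  i= 4: Z-K = 15 → P
  i= 5: J-C =  7 → H
  i= 6: O-Q = 24 → Y
  i= 7: M-C = 10 → K
  i= 8: B-M = 15 → P
  i= 9: S-L =  7 → H
  i=10: O-Q = 24 → Y
  i=11: U-K = 10 → K
  i=12: M-X = 15 → P
  i=13: P-I =  7 → H
  i=14: X-Z = 24 → Y
  i=15: V-L = 10 → K
  i=16: N-Y = 15 → P
  i=17: A-T =  7 → H
  i=18: Y-A = 24 → Y
  shifts repeat with period 4: PHYK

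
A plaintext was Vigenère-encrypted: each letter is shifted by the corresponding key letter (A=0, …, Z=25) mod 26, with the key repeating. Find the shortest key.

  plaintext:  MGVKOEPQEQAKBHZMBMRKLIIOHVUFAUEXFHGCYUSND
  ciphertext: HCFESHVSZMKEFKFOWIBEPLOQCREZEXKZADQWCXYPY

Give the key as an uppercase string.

VWKUEDGC

  i= 0: H-M = 21 → V
  i= 1: C-G = 22 → W
  i= 2: F-V = 10 → K
  i= 3: E-K = 20 → U
  i= 4: S-O =  4 → E
  i= 5: H-E =  3 → D
  i= 6: V-P =  6 → G
  i= 7: S-Q =  2 → C
  i= 8: Z-E = 21 → V
  i= 9: M-Q = 22 → W
  i=10: K-A = 10 → K
  i=11: E-K = 20 → U
  i=12: F-B =  4 → E
  i=13: K-H =  3 → D
  i=14: F-Z =  6 → G
  i=15: O-M =  2 → C
  i=16: W-B = 21 → V
  i=17: I-M = 22 → W
  i=18: B-R = 10 → K
  i=19: E-K = 20 → U
  i=20: P-L =  4 → E
  i=21: L-I =  3 → D
  i=22: O-I =  6 → G
  i=23: Q-O =  2 → C
  i=24: C-H = 21 → V
  i=25: R-V = 22 → W
  i=26: E-U = 10 → K
  i=27: Z-F = 20 → U
  i=28: E-A =  4 → E
  i=29: X-U =  3 → D
  i=30: K-E =  6 → G
  i=31: Z-X =  2 → C
  i=32: A-F = 21 → V
  i=33: D-H = 22 → W
  i=34: Q-G = 10 → K
  i=35: W-C = 20 → U
  i=36: C-Y =  4 → E
  i=37: X-U =  3 → D
  i=38: Y-S =  6 → G
  i=39: P-N =  2 → C
  i=40: Y-D = 21 → V
  shifts repeat with period 8: VWKUEDGC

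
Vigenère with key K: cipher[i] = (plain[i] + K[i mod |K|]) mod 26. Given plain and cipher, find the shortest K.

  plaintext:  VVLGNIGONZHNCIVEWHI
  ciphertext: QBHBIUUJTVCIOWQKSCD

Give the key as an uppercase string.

  i= 0: Q-V = 21 → V
  i= 1: B-V =  6 → G
  i= 2: H-L = 22 → W
  i= 3: B-G = 21 → V
  i= 4: I-N = 21 → V
  i= 5: U-I = 12 → M
  i= 6: U-G = 14 → O
  i= 7: J-O = 21 → V
  i= 8: T-N =  6 → G
  i= 9: V-Z = 22 → W
  i=10: C-H = 21 → V
  i=11: I-N = 21 → V
  i=12: O-C = 12 → M
  i=13: W-I = 14 → O
  i=14: Q-V = 21 → V
  i=15: K-E =  6 → G
  i=16: S-W = 22 → W
  i=17: C-H = 21 → V
  i=18: D-I = 21 → V
  shifts repeat with period 7: VGWVVMO

VGWVVMO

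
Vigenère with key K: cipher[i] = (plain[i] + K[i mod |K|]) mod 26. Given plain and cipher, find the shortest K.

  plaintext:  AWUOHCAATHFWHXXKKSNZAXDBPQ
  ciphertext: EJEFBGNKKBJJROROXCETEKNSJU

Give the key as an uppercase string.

  i= 0: E-A =  4 → E
  i= 1: J-W = 13 → N
  i= 2: E-U = 10 → K
  i= 3: F-O = 17 → R
  i= 4: B-H = 20 → U
  i= 5: G-C =  4 → E
  i= 6: N-A = 13 → N
  i= 7: K-A = 10 → K
  i= 8: K-T = 17 → R
  i= 9: B-H = 20 → U
  i=10: J-F =  4 → E
  i=11: J-W = 13 → N
  i=12: R-H = 10 → K
  i=13: O-X = 17 → R
  i=14: R-X = 20 → U
  i=15: O-K =  4 → E
  i=16: X-K = 13 → N
  i=17: C-S = 10 → K
  i=18: E-N = 17 → R
  i=19: T-Z = 20 → U
  i=20: E-A =  4 → E
  i=21: K-X = 13 → N
  i=22: N-D = 10 → K
  i=23: S-B = 17 → R
  i=24: J-P = 20 → U
  i=25: U-Q =  4 → E
  shifts repeat with period 5: ENKRU

ENKRU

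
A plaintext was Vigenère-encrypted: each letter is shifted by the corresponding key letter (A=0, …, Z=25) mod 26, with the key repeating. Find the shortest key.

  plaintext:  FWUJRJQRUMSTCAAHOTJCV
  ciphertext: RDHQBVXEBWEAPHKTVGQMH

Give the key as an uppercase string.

  i= 0: R-F = 12 → M
  i= 1: D-W =  7 → H
  i= 2: H-U = 13 → N
  i= 3: Q-J =  7 → H
  i= 4: B-R = 10 → K
  i= 5: V-J = 12 → M
  i= 6: X-Q =  7 → H
  i= 7: E-R = 13 → N
  i= 8: B-U =  7 → H
  i= 9: W-M = 10 → K
  i=10: E-S = 12 → M
  i=11: A-T =  7 → H
  i=12: P-C = 13 → N
  i=13: H-A =  7 → H
  i=14: K-A = 10 → K
  i=15: T-H = 12 → M
  i=16: V-O =  7 → H
  i=17: G-T = 13 → N
  i=18: Q-J =  7 → H
  i=19: M-C = 10 → K
  i=20: H-V = 12 → M
  shifts repeat with period 5: MHNHK

MHNHK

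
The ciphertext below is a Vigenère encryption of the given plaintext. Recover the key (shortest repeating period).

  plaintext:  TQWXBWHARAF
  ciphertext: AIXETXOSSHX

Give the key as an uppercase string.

  i= 0: A-T =  7 → H
  i= 1: I-Q = 18 → S
  i= 2: X-W =  1 → B
  i= 3: E-X =  7 → H
  i= 4: T-B = 18 → S
  i= 5: X-W =  1 → B
  i= 6: O-H =  7 → H
  i= 7: S-A = 18 → S
  i= 8: S-R =  1 → B
  i= 9: H-A =  7 → H
  i=10: X-F = 18 → S
  shifts repeat with period 3: HSB

HSB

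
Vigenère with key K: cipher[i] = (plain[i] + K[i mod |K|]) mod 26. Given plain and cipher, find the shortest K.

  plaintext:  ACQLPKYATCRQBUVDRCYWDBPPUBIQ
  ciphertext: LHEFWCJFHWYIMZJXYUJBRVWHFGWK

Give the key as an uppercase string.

LFOUHS

  i= 0: L-A = 11 → L
  i= 1: H-C =  5 → F
  i= 2: E-Q = 14 → O
  i= 3: F-L = 20 → U
  i= 4: W-P =  7 → H
  i= 5: C-K = 18 → S
  i= 6: J-Y = 11 → L
  i= 7: F-A =  5 → F
  i= 8: H-T = 14 → O
  i= 9: W-C = 20 → U
  i=10: Y-R =  7 → H
  i=11: I-Q = 18 → S
  i=12: M-B = 11 → L
  i=13: Z-U =  5 → F
  i=14: J-V = 14 → O
  i=15: X-D = 20 → U
  i=16: Y-R =  7 → H
  i=17: U-C = 18 → S
  i=18: J-Y = 11 → L
  i=19: B-W =  5 → F
  i=20: R-D = 14 → O
  i=21: V-B = 20 → U
  i=22: W-P =  7 → H
  i=23: H-P = 18 → S
  i=24: F-U = 11 → L
  i=25: G-B =  5 → F
  i=26: W-I = 14 → O
  i=27: K-Q = 20 → U
  shifts repeat with period 6: LFOUHS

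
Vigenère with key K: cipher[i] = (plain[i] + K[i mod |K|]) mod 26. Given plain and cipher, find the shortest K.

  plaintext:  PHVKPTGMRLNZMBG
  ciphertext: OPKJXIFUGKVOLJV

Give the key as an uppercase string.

ZIP

  i= 0: O-P = 25 → Z
  i= 1: P-H =  8 → I
  i= 2: K-V = 15 → P
  i= 3: J-K = 25 → Z
  i= 4: X-P =  8 → I
  i= 5: I-T = 15 → P
  i= 6: F-G = 25 → Z
  i= 7: U-M =  8 → I
  i= 8: G-R = 15 → P
  i= 9: K-L = 25 → Z
  i=10: V-N =  8 → I
  i=11: O-Z = 15 → P
  i=12: L-M = 25 → Z
  i=13: J-B =  8 → I
  i=14: V-G = 15 → P
  shifts repeat with period 3: ZIP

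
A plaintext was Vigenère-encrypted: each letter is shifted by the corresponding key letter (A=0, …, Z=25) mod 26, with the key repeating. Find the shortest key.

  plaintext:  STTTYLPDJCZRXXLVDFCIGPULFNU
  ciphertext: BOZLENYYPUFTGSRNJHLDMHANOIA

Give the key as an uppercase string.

  i= 0: B-S =  9 → J
  i= 1: O-T = 21 → V
  i= 2: Z-T =  6 → G
  i= 3: L-T = 18 → S
  i= 4: E-Y =  6 → G
  i= 5: N-L =  2 → C
  i= 6: Y-P =  9 → J
  i= 7: Y-D = 21 → V
  i= 8: P-J =  6 → G
  i= 9: U-C = 18 → S
  i=10: F-Z =  6 → G
  i=11: T-R =  2 → C
  i=12: G-X =  9 → J
  i=13: S-X = 21 → V
  i=14: R-L =  6 → G
  i=15: N-V = 18 → S
  i=16: J-D =  6 → G
  i=17: H-F =  2 → C
  i=18: L-C =  9 → J
  i=19: D-I = 21 → V
  i=20: M-G =  6 → G
  i=21: H-P = 18 → S
  i=22: A-U =  6 → G
  i=23: N-L =  2 → C
  i=24: O-F =  9 → J
  i=25: I-N = 21 → V
  i=26: A-U =  6 → G
  shifts repeat with period 6: JVGSGC

JVGSGC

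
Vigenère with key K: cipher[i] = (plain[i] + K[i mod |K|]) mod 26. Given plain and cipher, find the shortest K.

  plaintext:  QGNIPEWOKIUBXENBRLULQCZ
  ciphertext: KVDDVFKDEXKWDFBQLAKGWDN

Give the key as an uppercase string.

UPQVGBOP

  i= 0: K-Q = 20 → U
  i= 1: V-G = 15 → P
  i= 2: D-N = 16 → Q
  i= 3: D-I = 21 → V
  i= 4: V-P =  6 → G
  i= 5: F-E =  1 → B
  i= 6: K-W = 14 → O
  i= 7: D-O = 15 → P
  i= 8: E-K = 20 → U
  i= 9: X-I = 15 → P
  i=10: K-U = 16 → Q
  i=11: W-B = 21 → V
  i=12: D-X =  6 → G
  i=13: F-E =  1 → B
  i=14: B-N = 14 → O
  i=15: Q-B = 15 → P
  i=16: L-R = 20 → U
  i=17: A-L = 15 → P
  i=18: K-U = 16 → Q
  i=19: G-L = 21 → V
  i=20: W-Q =  6 → G
  i=21: D-C =  1 → B
  i=22: N-Z = 14 → O
  shifts repeat with period 8: UPQVGBOP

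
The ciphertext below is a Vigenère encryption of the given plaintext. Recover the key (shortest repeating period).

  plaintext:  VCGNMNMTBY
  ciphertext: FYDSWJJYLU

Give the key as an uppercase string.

  i= 0: F-V = 10 → K
  i= 1: Y-C = 22 → W
  i= 2: D-G = 23 → X
  i= 3: S-N =  5 → F
  i= 4: W-M = 10 → K
  i= 5: J-N = 22 → W
  i= 6: J-M = 23 → X
  i= 7: Y-T =  5 → F
  i= 8: L-B = 10 → K
  i= 9: U-Y = 22 → W
  shifts repeat with period 4: KWXF

KWXF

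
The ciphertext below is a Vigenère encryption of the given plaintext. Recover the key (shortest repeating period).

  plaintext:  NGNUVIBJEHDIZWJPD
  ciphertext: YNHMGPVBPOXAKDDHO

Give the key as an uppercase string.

LHUS

  i= 0: Y-N = 11 → L
  i= 1: N-G =  7 → H
  i= 2: H-N = 20 → U
  i= 3: M-U = 18 → S
  i= 4: G-V = 11 → L
  i= 5: P-I =  7 → H
  i= 6: V-B = 20 → U
  i= 7: B-J = 18 → S
  i= 8: P-E = 11 → L
  i= 9: O-H =  7 → H
  i=10: X-D = 20 → U
  i=11: A-I = 18 → S
  i=12: K-Z = 11 → L
  i=13: D-W =  7 → H
  i=14: D-J = 20 → U
  i=15: H-P = 18 → S
  i=16: O-D = 11 → L
  shifts repeat with period 4: LHUS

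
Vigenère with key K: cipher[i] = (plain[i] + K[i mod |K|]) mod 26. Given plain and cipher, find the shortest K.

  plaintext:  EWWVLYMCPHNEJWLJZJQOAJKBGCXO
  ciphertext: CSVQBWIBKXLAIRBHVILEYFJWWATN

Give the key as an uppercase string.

  i= 0: C-E = 24 → Y
  i= 1: S-W = 22 → W
  i= 2: V-W = 25 → Z
  i= 3: Q-V = 21 → V
  i= 4: B-L = 16 → Q
  i= 5: W-Y = 24 → Y
  i= 6: I-M = 22 → W
  i= 7: B-C = 25 → Z
  i= 8: K-P = 21 → V
  i= 9: X-H = 16 → Q
  i=10: L-N = 24 → Y
  i=11: A-E = 22 → W
  i=12: I-J = 25 → Z
  i=13: R-W = 21 → V
  i=14: B-L = 16 → Q
  i=15: H-J = 24 → Y
  i=16: V-Z = 22 → W
  i=17: I-J = 25 → Z
  i=18: L-Q = 21 → V
  i=19: E-O = 16 → Q
  i=20: Y-A = 24 → Y
  i=21: F-J = 22 → W
  i=22: J-K = 25 → Z
  i=23: W-B = 21 → V
  i=24: W-G = 16 → Q
  i=25: A-C = 24 → Y
  i=26: T-X = 22 → W
  i=27: N-O = 25 → Z
  shifts repeat with period 5: YWZVQ

YWZVQ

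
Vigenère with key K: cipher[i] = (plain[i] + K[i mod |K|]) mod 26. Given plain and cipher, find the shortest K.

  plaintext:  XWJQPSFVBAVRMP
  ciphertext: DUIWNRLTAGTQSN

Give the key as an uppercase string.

GYZ

  i= 0: D-X =  6 → G
  i= 1: U-W = 24 → Y
  i= 2: I-J = 25 → Z
  i= 3: W-Q =  6 → G
  i= 4: N-P = 24 → Y
  i= 5: R-S = 25 → Z
  i= 6: L-F =  6 → G
  i= 7: T-V = 24 → Y
  i= 8: A-B = 25 → Z
  i= 9: G-A =  6 → G
  i=10: T-V = 24 → Y
  i=11: Q-R = 25 → Z
  i=12: S-M =  6 → G
  i=13: N-P = 24 → Y
  shifts repeat with period 3: GYZ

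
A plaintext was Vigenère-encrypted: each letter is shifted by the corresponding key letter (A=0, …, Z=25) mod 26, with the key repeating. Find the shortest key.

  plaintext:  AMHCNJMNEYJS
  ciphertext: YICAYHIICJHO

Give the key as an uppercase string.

  i= 0: Y-A = 24 → Y
  i= 1: I-M = 22 → W
  i= 2: C-H = 21 → V
  i= 3: A-C = 24 → Y
  i= 4: Y-N = 11 → L
  i= 5: H-J = 24 → Y
  i= 6: I-M = 22 → W
  i= 7: I-N = 21 → V
  i= 8: C-E = 24 → Y
  i= 9: J-Y = 11 → L
  i=10: H-J = 24 → Y
  i=11: O-S = 22 → W
  shifts repeat with period 5: YWVYL

YWVYL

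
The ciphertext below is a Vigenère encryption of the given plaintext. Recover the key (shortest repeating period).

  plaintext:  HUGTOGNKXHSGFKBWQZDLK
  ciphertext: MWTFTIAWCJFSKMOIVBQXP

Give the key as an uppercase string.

FCNM

  i= 0: M-H =  5 → F
  i= 1: W-U =  2 → C
  i= 2: T-G = 13 → N
  i= 3: F-T = 12 → M
  i= 4: T-O =  5 → F
  i= 5: I-G =  2 → C
  i= 6: A-N = 13 → N
  i= 7: W-K = 12 → M
  i= 8: C-X =  5 → F
  i= 9: J-H =  2 → C
  i=10: F-S = 13 → N
  i=11: S-G = 12 → M
  i=12: K-F =  5 → F
  i=13: M-K =  2 → C
  i=14: O-B = 13 → N
  i=15: I-W = 12 → M
  i=16: V-Q =  5 → F
  i=17: B-Z =  2 → C
  i=18: Q-D = 13 → N
  i=19: X-L = 12 → M
  i=20: P-K =  5 → F
  shifts repeat with period 4: FCNM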